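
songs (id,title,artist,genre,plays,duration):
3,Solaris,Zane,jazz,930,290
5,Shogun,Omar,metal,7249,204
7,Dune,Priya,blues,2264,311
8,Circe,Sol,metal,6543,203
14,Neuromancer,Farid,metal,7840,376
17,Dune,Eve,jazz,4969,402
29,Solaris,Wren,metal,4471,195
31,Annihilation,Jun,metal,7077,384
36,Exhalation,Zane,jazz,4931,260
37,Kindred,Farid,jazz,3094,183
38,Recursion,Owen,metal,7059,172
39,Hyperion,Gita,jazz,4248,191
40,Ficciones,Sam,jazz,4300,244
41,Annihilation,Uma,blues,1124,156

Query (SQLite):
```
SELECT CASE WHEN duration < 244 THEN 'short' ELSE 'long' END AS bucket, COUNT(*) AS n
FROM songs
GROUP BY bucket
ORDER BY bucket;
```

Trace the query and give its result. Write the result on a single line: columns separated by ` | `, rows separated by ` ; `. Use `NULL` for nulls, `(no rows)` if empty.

long | 7 ; short | 7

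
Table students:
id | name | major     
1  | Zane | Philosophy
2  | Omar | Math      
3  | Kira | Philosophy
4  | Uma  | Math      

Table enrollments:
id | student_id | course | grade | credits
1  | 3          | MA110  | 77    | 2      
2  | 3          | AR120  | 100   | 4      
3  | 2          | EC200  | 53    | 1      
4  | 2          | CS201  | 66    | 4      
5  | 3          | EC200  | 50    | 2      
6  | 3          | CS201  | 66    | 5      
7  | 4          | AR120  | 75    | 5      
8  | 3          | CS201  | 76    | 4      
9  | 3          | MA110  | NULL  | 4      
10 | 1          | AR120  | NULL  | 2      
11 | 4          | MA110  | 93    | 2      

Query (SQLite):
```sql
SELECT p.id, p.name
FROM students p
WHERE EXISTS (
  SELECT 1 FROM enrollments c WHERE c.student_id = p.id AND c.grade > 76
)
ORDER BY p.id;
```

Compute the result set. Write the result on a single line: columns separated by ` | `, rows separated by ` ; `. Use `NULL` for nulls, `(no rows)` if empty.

For each students row, check whether any enrollments with matching student_id has grade > 76.
Keep rows where that is true.

3 | Kira ; 4 | Uma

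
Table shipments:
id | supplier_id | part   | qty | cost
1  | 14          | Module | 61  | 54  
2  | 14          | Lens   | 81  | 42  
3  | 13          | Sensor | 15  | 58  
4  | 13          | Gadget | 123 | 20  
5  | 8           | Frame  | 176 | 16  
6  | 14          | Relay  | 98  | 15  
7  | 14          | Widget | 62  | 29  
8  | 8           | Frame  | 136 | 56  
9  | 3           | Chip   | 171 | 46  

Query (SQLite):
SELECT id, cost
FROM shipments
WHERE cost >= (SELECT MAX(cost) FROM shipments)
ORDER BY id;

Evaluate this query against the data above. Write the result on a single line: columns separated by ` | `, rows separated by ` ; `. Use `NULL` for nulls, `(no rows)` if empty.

Scalar subquery: MAX(cost) over all shipments rows = 58.
Keep rows where cost >= that value.

3 | 58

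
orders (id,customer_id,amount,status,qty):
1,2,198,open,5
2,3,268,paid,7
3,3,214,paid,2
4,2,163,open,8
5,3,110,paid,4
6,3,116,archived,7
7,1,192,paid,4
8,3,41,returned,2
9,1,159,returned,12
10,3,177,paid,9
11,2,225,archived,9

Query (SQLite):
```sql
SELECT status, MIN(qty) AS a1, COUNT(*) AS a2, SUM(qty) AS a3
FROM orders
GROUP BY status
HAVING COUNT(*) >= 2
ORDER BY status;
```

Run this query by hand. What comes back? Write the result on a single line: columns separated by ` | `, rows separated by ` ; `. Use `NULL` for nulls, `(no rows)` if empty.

archived | 7 | 2 | 16 ; open | 5 | 2 | 13 ; paid | 2 | 5 | 26 ; returned | 2 | 2 | 14

Group orders by status.
Per group compute: MIN(qty), COUNT(*), SUM(qty).
HAVING: drop groups with fewer than 2 rows.
  archived: ids {6, 11} → MIN(qty)=7, COUNT(*)=2, SUM(qty)=16
  open: ids {1, 4} → MIN(qty)=5, COUNT(*)=2, SUM(qty)=13
  paid: ids {2, 3, 5, 7, 10} → MIN(qty)=2, COUNT(*)=5, SUM(qty)=26
  returned: ids {8, 9} → MIN(qty)=2, COUNT(*)=2, SUM(qty)=14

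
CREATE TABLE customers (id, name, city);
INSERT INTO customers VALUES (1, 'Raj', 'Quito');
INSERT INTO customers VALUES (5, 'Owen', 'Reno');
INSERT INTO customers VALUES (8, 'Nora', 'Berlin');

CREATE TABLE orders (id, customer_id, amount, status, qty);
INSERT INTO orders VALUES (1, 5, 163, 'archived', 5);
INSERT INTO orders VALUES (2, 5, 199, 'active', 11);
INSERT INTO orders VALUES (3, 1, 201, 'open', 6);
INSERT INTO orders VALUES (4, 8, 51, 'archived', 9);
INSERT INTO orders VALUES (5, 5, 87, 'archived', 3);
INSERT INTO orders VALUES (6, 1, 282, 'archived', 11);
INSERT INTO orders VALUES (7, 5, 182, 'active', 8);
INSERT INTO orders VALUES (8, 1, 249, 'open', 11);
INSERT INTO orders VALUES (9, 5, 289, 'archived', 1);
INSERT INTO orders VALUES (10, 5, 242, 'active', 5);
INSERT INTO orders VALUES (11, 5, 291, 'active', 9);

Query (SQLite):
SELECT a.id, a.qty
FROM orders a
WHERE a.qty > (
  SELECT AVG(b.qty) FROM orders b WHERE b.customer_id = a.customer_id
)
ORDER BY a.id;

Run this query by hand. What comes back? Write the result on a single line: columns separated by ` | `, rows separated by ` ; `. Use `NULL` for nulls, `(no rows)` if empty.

For each orders row a, compute AVG(qty) over rows sharing a.customer_id.
Keep row a if a.qty > that per-group AVG.
  customer_id=1: AVG(qty) = 9.333333
  customer_id=5: AVG(qty) = 6.0
  customer_id=8: AVG(qty) = 9.0

2 | 11 ; 6 | 11 ; 7 | 8 ; 8 | 11 ; 11 | 9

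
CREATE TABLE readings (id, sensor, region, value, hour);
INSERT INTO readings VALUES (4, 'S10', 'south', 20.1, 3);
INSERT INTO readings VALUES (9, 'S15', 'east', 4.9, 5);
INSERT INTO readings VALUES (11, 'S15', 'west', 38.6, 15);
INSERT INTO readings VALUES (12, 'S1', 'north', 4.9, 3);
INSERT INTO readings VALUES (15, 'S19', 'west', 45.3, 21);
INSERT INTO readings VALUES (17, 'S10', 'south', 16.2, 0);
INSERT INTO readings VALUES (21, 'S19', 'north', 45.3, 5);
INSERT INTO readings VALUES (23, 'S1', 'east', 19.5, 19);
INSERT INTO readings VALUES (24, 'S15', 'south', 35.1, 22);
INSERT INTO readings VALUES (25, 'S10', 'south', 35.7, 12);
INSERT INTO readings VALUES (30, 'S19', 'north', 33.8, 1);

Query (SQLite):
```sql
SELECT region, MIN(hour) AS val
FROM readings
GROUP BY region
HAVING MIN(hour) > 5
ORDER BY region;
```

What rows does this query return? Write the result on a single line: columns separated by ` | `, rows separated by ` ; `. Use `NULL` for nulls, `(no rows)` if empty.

west | 15

Partition readings by region; compute MIN(hour) within each group.
HAVING: keep groups where MIN(hour) > 5.
  east: ids {9, 23} → MIN(hour)=5
  north: ids {12, 21, 30} → MIN(hour)=1
  south: ids {4, 17, 24, 25} → MIN(hour)=0
  west: ids {11, 15} → MIN(hour)=15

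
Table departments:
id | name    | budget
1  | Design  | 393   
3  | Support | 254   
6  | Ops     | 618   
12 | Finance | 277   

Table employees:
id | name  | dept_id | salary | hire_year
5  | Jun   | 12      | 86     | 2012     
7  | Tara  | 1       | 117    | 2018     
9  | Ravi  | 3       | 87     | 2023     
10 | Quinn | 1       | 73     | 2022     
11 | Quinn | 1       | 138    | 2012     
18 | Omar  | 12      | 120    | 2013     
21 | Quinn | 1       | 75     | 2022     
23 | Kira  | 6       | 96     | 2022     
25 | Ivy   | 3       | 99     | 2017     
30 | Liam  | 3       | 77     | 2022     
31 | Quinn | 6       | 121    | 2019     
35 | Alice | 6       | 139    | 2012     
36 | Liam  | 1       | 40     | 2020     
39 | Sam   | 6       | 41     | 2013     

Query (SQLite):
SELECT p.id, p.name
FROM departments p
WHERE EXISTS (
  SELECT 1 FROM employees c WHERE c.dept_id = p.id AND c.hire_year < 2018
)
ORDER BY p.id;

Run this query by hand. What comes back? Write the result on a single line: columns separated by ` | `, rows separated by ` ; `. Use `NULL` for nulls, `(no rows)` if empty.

1 | Design ; 3 | Support ; 6 | Ops ; 12 | Finance

For each departments row, check whether any employees with matching dept_id has hire_year < 2018.
Keep rows where that is true.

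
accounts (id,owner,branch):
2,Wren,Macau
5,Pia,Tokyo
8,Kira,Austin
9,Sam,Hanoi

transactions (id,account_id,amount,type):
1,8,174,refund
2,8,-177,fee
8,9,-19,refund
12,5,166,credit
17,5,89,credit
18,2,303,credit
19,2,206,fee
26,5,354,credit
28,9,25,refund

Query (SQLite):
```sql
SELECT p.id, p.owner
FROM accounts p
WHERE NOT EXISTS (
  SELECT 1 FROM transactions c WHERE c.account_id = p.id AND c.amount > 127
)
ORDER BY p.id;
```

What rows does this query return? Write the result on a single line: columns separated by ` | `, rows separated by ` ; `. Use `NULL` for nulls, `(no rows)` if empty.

9 | Sam

For each accounts row, check whether any transactions with matching account_id has amount > 127.
Keep rows where that is false.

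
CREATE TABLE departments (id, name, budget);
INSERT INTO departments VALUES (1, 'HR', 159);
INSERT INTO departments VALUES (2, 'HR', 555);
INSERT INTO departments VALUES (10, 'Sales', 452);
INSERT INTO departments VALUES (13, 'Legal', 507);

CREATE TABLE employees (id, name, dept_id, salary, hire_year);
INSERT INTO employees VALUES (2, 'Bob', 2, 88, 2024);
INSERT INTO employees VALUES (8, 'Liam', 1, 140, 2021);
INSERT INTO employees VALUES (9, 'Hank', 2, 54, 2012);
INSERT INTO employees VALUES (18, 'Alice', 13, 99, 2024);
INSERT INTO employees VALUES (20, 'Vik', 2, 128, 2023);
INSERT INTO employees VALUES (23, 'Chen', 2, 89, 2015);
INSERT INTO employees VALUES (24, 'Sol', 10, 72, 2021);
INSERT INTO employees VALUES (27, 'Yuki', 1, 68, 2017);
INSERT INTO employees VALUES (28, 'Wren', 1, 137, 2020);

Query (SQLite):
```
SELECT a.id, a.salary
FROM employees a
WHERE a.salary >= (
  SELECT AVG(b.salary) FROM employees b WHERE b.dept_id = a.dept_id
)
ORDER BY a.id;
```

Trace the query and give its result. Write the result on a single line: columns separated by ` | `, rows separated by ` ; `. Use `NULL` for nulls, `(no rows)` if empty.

For each employees row a, compute AVG(salary) over rows sharing a.dept_id.
Keep row a if a.salary >= that per-group AVG.
  dept_id=1: AVG(salary) = 115.0
  dept_id=2: AVG(salary) = 89.75
  dept_id=10: AVG(salary) = 72.0
  dept_id=13: AVG(salary) = 99.0

8 | 140 ; 18 | 99 ; 20 | 128 ; 24 | 72 ; 28 | 137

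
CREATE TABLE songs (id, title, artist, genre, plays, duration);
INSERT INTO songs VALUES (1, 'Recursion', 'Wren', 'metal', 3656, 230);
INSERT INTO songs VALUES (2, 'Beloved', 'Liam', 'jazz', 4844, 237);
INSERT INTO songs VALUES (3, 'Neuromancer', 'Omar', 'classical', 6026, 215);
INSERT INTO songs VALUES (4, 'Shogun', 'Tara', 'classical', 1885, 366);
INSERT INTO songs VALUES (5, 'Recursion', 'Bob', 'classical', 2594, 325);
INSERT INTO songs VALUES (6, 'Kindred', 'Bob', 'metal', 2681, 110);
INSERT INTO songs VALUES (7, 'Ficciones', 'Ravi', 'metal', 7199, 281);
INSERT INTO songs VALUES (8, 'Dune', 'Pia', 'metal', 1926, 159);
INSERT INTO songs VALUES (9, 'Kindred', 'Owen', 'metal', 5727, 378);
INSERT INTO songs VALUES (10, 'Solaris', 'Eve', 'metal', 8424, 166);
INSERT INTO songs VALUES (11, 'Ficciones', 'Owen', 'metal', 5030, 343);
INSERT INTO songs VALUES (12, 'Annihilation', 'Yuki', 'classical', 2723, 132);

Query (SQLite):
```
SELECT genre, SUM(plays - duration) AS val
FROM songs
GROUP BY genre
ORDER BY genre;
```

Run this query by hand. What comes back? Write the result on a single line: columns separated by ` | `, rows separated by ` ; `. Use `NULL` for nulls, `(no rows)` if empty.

For each row compute plays - duration.
Group by genre; take SUM of the expression per group.
  classical: ids {3, 4, 5, 12} → SUM(plays - duration)=12190
  jazz: ids {2} → SUM(plays - duration)=4607
  metal: ids {1, 6, 7, 8, 9, 10, 11} → SUM(plays - duration)=32976

classical | 12190 ; jazz | 4607 ; metal | 32976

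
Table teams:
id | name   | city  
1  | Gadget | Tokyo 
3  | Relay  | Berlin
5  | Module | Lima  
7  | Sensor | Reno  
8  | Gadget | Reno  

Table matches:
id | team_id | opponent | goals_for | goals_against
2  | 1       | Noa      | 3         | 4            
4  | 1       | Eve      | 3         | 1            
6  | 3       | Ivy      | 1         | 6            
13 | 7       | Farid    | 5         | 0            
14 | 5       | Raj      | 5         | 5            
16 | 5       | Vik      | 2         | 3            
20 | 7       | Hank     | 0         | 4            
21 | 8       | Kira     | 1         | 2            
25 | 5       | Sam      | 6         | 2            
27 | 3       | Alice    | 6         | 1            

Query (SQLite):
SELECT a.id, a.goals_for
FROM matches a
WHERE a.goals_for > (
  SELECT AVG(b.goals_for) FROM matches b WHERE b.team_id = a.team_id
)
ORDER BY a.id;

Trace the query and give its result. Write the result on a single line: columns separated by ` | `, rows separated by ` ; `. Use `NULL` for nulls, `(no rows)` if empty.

13 | 5 ; 14 | 5 ; 25 | 6 ; 27 | 6

For each matches row a, compute AVG(goals_for) over rows sharing a.team_id.
Keep row a if a.goals_for > that per-group AVG.
  team_id=1: AVG(goals_for) = 3.0
  team_id=3: AVG(goals_for) = 3.5
  team_id=5: AVG(goals_for) = 4.333333
  team_id=7: AVG(goals_for) = 2.5
  team_id=8: AVG(goals_for) = 1.0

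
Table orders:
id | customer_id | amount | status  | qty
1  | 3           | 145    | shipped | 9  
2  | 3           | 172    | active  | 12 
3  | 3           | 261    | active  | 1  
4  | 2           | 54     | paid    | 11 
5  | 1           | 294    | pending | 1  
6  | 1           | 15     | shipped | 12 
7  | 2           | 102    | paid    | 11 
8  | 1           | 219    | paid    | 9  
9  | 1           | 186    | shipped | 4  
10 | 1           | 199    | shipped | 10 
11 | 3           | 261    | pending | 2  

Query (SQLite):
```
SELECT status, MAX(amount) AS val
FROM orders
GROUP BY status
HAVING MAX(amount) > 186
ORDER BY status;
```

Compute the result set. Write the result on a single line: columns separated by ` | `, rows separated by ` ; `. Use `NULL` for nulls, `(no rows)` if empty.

Partition orders by status; compute MAX(amount) within each group.
HAVING: keep groups where MAX(amount) > 186.
  active: ids {2, 3} → MAX(amount)=261
  paid: ids {4, 7, 8} → MAX(amount)=219
  pending: ids {5, 11} → MAX(amount)=294
  shipped: ids {1, 6, 9, 10} → MAX(amount)=199

active | 261 ; paid | 219 ; pending | 294 ; shipped | 199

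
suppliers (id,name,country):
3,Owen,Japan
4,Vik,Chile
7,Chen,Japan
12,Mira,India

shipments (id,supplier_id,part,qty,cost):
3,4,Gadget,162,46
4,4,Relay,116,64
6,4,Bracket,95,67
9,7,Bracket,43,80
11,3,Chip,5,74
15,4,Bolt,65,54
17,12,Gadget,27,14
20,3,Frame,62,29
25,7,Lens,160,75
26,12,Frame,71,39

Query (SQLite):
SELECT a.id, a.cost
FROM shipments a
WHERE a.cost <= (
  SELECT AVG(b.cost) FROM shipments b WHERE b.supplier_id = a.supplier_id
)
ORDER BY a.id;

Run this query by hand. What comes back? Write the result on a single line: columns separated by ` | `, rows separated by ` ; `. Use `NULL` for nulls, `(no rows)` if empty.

3 | 46 ; 15 | 54 ; 17 | 14 ; 20 | 29 ; 25 | 75

For each shipments row a, compute AVG(cost) over rows sharing a.supplier_id.
Keep row a if a.cost <= that per-group AVG.
  supplier_id=3: AVG(cost) = 51.5
  supplier_id=4: AVG(cost) = 57.75
  supplier_id=7: AVG(cost) = 77.5
  supplier_id=12: AVG(cost) = 26.5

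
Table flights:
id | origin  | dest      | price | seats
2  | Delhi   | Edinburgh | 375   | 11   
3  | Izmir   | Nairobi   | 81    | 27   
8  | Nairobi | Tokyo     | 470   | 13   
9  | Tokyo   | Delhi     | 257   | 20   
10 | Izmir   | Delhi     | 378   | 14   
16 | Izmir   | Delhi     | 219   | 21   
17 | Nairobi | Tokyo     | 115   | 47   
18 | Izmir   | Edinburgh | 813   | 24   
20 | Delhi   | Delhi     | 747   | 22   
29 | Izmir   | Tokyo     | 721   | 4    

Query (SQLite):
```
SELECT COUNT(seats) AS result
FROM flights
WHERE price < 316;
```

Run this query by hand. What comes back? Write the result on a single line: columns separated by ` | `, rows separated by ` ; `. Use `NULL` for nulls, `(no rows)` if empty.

4

Rows where price < 316 → seats values: [27, 20, 21, 47].
COUNT(seats) counts non-NULL values → 4.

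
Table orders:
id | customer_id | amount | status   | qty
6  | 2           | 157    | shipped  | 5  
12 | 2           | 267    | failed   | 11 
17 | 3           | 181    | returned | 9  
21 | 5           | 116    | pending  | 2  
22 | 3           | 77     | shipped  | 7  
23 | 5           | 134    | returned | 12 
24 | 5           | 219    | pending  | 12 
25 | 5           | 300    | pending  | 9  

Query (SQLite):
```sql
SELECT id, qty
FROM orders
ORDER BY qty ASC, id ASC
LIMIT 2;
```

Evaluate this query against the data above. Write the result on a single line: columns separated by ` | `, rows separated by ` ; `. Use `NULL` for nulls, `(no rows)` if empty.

Sort by qty asc, tiebreak id asc: (2, id=21), (5, id=6), (7, id=22), (9, id=17), (9, id=25) …. Take first 2.

21 | 2 ; 6 | 5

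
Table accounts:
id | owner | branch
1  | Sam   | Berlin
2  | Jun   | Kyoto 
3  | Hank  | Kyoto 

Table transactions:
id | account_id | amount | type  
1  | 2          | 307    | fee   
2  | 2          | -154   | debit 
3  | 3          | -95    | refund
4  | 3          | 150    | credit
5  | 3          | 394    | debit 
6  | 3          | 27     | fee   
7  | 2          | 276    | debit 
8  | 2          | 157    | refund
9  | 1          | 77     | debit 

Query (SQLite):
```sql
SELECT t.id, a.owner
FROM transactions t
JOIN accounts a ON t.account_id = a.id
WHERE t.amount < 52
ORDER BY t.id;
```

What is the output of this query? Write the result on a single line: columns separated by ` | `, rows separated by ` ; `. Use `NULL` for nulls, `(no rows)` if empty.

2 | Jun ; 3 | Hank ; 6 | Hank

Each transactions row matches the accounts row where account_id = accounts.id.
Then keep rows with t.amount < 52.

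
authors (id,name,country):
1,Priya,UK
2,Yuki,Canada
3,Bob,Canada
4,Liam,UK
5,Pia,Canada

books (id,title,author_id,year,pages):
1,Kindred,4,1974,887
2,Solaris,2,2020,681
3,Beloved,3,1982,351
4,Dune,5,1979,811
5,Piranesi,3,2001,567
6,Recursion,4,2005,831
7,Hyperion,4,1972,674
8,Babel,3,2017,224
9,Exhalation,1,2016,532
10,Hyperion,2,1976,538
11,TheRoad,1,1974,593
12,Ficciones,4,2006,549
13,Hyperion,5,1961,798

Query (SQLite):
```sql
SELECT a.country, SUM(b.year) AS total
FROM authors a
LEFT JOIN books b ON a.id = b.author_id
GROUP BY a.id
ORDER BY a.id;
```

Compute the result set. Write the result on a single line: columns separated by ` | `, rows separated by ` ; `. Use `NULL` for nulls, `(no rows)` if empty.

LEFT JOIN keeps every authors row; unmatched ones get NULL for books columns.
Group by authors.id and compute SUM(b.year). SUM over an all-NULL group is NULL.
  1: ids {9, 11} → SUM(b.year)=3990
  2: ids {2, 10} → SUM(b.year)=3996
  3: ids {3, 5, 8} → SUM(b.year)=6000
  4: ids {1, 6, 7, 12} → SUM(b.year)=7957
  5: ids {4, 13} → SUM(b.year)=3940

UK | 3990 ; Canada | 3996 ; Canada | 6000 ; UK | 7957 ; Canada | 3940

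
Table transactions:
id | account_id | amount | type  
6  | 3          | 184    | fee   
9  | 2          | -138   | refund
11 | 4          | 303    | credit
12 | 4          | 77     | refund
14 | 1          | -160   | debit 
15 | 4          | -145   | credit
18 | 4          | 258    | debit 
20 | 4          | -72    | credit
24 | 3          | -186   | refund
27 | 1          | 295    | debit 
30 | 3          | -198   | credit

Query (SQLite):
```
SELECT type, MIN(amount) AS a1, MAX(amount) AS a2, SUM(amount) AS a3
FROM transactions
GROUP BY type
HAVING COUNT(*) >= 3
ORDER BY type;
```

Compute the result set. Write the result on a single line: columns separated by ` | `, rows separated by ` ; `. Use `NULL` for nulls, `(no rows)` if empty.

credit | -198 | 303 | -112 ; debit | -160 | 295 | 393 ; refund | -186 | 77 | -247

Group transactions by type.
Per group compute: MIN(amount), MAX(amount), SUM(amount).
HAVING: drop groups with fewer than 3 rows.
  credit: ids {11, 15, 20, 30} → MIN(amount)=-198, MAX(amount)=303, SUM(amount)=-112
  debit: ids {14, 18, 27} → MIN(amount)=-160, MAX(amount)=295, SUM(amount)=393
  fee: ids {6} → MIN(amount)=184, MAX(amount)=184, SUM(amount)=184
  refund: ids {9, 12, 24} → MIN(amount)=-186, MAX(amount)=77, SUM(amount)=-247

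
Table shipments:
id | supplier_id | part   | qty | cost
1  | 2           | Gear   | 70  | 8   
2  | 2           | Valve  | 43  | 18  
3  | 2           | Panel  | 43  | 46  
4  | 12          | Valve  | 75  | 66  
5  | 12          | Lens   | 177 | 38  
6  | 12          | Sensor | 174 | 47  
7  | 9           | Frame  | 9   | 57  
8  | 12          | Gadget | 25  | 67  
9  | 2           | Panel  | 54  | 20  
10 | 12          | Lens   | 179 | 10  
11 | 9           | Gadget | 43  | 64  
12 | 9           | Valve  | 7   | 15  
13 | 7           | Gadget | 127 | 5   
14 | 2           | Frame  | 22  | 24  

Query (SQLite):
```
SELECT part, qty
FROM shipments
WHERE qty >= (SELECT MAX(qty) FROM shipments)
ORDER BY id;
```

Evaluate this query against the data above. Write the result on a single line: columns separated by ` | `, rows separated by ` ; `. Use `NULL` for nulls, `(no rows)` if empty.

Lens | 179

Scalar subquery: MAX(qty) over all shipments rows = 179.
Keep rows where qty >= that value.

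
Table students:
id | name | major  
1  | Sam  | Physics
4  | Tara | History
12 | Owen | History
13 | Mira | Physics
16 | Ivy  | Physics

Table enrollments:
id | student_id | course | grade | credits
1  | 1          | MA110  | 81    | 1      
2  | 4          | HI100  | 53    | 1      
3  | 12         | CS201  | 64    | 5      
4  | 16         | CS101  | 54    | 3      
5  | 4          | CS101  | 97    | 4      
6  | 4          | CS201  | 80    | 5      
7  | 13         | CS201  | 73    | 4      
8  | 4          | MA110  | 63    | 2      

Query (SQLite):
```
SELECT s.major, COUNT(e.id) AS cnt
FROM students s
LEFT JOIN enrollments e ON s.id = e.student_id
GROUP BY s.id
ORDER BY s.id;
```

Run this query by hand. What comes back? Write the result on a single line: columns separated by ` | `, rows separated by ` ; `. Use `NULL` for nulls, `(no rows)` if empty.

LEFT JOIN keeps every students row; unmatched ones get NULL for enrollments columns.
Group by students.id and compute COUNT(e.id). COUNT(col) of an all-NULL group is 0.
  1: ids {1} → COUNT(e.id)=1
  4: ids {2, 5, 6, 8} → COUNT(e.id)=4
  12: ids {3} → COUNT(e.id)=1
  13: ids {7} → COUNT(e.id)=1
  16: ids {4} → COUNT(e.id)=1

Physics | 1 ; History | 4 ; History | 1 ; Physics | 1 ; Physics | 1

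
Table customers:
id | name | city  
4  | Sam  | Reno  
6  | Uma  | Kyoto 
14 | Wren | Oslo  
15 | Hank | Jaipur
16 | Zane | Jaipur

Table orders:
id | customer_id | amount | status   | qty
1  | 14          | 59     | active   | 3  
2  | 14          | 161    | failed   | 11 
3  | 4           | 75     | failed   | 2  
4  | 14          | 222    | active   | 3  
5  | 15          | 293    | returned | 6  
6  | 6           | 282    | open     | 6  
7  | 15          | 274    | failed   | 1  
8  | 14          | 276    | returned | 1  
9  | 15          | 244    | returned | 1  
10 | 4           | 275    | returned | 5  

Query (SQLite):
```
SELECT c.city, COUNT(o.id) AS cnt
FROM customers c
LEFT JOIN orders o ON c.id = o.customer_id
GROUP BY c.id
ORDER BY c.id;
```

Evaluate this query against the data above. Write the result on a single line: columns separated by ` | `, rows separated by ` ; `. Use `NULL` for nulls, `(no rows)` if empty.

LEFT JOIN keeps every customers row; unmatched ones get NULL for orders columns.
Group by customers.id and compute COUNT(o.id). COUNT(col) of an all-NULL group is 0.
  4: ids {3, 10} → COUNT(o.id)=2
  6: ids {6} → COUNT(o.id)=1
  14: ids {1, 2, 4, 8} → COUNT(o.id)=4
  15: ids {5, 7, 9} → COUNT(o.id)=3
  16: ids {—} → COUNT(o.id)=0

Reno | 2 ; Kyoto | 1 ; Oslo | 4 ; Jaipur | 3 ; Jaipur | 0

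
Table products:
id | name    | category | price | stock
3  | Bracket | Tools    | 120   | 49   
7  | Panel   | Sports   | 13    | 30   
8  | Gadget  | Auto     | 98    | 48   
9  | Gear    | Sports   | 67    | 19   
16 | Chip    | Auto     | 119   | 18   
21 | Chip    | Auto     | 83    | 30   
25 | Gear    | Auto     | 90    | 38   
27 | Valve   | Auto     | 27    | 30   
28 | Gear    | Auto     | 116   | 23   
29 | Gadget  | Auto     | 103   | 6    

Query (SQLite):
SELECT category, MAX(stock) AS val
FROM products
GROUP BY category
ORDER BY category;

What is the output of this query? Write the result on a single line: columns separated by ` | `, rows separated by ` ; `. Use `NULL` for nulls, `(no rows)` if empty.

Partition products by category; compute MAX(stock) within each group.
  Auto: ids {8, 16, 21, 25, 27, 28, 29} → MAX(stock)=48
  Sports: ids {7, 9} → MAX(stock)=30
  Tools: ids {3} → MAX(stock)=49

Auto | 48 ; Sports | 30 ; Tools | 49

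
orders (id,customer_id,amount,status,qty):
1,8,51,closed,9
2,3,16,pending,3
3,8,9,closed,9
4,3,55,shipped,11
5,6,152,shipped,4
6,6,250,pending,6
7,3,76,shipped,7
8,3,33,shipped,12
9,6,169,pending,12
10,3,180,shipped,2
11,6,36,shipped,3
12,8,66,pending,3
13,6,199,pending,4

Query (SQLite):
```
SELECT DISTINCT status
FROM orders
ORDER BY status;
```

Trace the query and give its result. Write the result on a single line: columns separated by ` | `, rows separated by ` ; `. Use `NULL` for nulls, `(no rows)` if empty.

closed ; pending ; shipped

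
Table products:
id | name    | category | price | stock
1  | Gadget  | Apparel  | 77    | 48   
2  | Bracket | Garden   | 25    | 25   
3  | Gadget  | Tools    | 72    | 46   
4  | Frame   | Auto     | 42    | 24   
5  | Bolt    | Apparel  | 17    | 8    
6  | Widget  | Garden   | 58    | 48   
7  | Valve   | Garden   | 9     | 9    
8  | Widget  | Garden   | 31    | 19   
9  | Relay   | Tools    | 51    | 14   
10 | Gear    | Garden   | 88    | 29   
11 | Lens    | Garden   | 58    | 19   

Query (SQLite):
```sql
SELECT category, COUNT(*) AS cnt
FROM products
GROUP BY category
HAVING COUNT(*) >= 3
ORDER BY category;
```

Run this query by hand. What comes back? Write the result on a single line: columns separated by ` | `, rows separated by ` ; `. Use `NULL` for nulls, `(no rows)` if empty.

Partition products by category; compute COUNT(*) within each group.
HAVING: keep groups with count ≥ 3.
  Apparel: ids {1, 5} → COUNT(*)=2
  Auto: ids {4} → COUNT(*)=1
  Garden: ids {2, 6, 7, 8, 10, 11} → COUNT(*)=6
  Tools: ids {3, 9} → COUNT(*)=2

Garden | 6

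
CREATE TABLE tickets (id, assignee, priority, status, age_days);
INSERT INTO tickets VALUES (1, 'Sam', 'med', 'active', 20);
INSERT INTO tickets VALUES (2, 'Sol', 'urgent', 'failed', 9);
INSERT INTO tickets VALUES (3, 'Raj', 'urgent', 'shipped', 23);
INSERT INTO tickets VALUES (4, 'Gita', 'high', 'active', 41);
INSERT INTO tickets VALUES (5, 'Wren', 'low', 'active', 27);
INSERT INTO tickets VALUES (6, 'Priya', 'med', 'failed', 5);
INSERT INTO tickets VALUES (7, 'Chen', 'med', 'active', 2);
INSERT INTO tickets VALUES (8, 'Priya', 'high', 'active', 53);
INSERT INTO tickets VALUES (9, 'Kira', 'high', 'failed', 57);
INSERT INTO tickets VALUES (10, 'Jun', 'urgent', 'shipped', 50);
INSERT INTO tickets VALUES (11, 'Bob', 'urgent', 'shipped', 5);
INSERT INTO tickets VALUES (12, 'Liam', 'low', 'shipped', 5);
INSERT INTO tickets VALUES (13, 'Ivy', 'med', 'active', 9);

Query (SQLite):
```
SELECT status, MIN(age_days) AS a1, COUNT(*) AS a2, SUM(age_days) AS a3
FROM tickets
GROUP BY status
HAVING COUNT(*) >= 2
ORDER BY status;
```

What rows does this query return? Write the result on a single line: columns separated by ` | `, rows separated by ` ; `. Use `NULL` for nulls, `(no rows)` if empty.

active | 2 | 6 | 152 ; failed | 5 | 3 | 71 ; shipped | 5 | 4 | 83

Group tickets by status.
Per group compute: MIN(age_days), COUNT(*), SUM(age_days).
HAVING: drop groups with fewer than 2 rows.
  active: ids {1, 4, 5, 7, 8, 13} → MIN(age_days)=2, COUNT(*)=6, SUM(age_days)=152
  failed: ids {2, 6, 9} → MIN(age_days)=5, COUNT(*)=3, SUM(age_days)=71
  shipped: ids {3, 10, 11, 12} → MIN(age_days)=5, COUNT(*)=4, SUM(age_days)=83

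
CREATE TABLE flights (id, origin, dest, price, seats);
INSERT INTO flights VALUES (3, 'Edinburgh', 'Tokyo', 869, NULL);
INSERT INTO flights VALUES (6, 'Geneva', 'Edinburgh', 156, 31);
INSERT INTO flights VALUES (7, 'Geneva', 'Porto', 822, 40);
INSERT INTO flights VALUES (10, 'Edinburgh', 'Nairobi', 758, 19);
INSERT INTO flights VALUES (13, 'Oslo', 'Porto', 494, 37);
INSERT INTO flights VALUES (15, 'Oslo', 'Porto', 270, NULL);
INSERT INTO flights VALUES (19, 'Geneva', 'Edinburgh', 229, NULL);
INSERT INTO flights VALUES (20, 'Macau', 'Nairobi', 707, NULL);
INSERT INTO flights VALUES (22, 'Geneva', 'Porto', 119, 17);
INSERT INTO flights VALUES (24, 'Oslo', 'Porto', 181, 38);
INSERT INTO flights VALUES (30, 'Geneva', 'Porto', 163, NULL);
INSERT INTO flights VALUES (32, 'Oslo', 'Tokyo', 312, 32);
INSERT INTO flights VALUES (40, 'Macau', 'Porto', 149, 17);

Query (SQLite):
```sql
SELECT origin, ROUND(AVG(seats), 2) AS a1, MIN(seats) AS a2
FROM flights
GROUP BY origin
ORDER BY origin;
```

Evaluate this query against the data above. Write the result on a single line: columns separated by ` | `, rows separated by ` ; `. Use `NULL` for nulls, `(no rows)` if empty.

Edinburgh | 19 | 19 ; Geneva | 29.33 | 17 ; Macau | 17 | 17 ; Oslo | 35.67 | 32

Group flights by origin.
Per group compute: ROUND(AVG(seats), 2), MIN(seats).
  Edinburgh: ids {3, 10} → ROUND(AVG(seats), 2)=19, MIN(seats)=19
  Geneva: ids {6, 7, 19, 22, 30} → ROUND(AVG(seats), 2)=29.33, MIN(seats)=17
  Macau: ids {20, 40} → ROUND(AVG(seats), 2)=17, MIN(seats)=17
  Oslo: ids {13, 15, 24, 32} → ROUND(AVG(seats), 2)=35.67, MIN(seats)=32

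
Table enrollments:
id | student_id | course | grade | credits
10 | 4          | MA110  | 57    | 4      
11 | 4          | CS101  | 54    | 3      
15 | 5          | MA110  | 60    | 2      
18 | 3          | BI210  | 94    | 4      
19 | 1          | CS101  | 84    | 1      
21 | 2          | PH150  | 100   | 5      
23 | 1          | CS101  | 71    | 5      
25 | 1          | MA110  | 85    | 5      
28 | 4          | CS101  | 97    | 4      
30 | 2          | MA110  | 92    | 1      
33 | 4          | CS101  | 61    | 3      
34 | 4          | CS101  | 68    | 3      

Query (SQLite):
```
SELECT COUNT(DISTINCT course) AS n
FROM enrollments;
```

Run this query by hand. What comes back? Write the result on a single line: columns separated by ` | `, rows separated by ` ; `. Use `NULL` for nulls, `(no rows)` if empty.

Count distinct non-NULL course values.

4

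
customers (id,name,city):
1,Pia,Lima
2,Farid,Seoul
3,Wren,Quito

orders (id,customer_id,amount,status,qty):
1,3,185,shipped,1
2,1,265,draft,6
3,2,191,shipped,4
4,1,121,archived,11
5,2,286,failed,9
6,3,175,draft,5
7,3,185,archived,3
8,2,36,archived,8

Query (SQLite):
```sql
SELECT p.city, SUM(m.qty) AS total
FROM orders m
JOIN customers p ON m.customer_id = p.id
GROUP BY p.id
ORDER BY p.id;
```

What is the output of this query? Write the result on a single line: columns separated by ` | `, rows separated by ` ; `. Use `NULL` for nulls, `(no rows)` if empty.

Lima | 17 ; Seoul | 21 ; Quito | 9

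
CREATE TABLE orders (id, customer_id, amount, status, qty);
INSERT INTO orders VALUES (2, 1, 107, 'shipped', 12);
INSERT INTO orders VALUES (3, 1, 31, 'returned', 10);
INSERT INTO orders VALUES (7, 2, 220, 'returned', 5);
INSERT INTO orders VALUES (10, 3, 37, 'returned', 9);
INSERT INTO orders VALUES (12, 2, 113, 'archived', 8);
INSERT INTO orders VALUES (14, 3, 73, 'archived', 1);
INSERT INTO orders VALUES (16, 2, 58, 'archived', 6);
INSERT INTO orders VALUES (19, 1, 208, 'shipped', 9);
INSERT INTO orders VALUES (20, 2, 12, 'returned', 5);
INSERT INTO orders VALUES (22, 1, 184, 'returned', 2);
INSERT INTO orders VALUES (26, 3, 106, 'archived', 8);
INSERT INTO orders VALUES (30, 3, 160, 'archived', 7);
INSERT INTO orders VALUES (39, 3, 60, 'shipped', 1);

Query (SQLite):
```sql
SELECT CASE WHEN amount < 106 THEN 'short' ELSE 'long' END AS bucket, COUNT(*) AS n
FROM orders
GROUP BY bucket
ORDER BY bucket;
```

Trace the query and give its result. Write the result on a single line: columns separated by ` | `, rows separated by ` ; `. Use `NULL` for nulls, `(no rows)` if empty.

Bucket rows by amount < 106 → 'short' else 'long'; count each bucket.

long | 7 ; short | 6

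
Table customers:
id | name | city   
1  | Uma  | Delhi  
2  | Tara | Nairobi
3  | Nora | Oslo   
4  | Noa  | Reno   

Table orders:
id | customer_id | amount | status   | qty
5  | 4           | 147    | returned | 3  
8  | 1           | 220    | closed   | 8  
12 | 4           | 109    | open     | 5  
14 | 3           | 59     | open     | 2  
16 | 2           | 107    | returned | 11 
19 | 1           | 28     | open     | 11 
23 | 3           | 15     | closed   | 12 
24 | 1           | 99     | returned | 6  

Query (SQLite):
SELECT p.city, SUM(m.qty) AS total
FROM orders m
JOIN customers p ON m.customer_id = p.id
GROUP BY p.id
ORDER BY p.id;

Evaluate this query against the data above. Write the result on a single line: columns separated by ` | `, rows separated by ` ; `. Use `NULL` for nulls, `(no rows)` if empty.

Join each orders row to its customers via customer_id.
Group joined rows by customers.id; compute SUM(m.qty) per group.
  1: ids {8, 19, 24} → SUM(m.qty)=25
  2: ids {16} → SUM(m.qty)=11
  3: ids {14, 23} → SUM(m.qty)=14
  4: ids {5, 12} → SUM(m.qty)=8

Delhi | 25 ; Nairobi | 11 ; Oslo | 14 ; Reno | 8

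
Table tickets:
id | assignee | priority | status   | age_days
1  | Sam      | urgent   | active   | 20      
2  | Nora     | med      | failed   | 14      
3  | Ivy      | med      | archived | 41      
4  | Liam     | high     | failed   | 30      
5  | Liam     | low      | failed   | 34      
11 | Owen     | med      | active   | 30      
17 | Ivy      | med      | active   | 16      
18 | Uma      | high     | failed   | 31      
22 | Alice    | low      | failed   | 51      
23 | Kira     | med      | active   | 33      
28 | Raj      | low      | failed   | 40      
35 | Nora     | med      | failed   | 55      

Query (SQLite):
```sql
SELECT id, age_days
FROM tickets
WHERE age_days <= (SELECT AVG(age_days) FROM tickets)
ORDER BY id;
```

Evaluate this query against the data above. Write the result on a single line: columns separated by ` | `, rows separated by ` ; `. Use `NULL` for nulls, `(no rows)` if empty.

1 | 20 ; 2 | 14 ; 4 | 30 ; 11 | 30 ; 17 | 16 ; 18 | 31

Scalar subquery: AVG(age_days) over all tickets rows = 32.916667 (≈; comparison uses full precision).
Keep rows where age_days <= that value.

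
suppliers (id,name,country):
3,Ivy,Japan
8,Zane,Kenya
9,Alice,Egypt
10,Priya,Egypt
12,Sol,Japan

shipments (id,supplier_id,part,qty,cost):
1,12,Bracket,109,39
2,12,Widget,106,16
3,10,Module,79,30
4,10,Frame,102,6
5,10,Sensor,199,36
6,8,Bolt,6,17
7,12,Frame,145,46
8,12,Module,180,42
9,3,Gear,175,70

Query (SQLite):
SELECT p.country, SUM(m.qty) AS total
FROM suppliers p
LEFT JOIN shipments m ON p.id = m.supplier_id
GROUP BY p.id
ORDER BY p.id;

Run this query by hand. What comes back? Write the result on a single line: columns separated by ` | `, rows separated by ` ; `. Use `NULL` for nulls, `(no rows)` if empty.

Japan | 175 ; Kenya | 6 ; Egypt | NULL ; Egypt | 380 ; Japan | 540

LEFT JOIN keeps every suppliers row; unmatched ones get NULL for shipments columns.
Group by suppliers.id and compute SUM(m.qty). SUM over an all-NULL group is NULL.
  3: ids {9} → SUM(m.qty)=175
  8: ids {6} → SUM(m.qty)=6
  9: ids {—} → SUM(m.qty)=NULL
  10: ids {3, 4, 5} → SUM(m.qty)=380
  12: ids {1, 2, 7, 8} → SUM(m.qty)=540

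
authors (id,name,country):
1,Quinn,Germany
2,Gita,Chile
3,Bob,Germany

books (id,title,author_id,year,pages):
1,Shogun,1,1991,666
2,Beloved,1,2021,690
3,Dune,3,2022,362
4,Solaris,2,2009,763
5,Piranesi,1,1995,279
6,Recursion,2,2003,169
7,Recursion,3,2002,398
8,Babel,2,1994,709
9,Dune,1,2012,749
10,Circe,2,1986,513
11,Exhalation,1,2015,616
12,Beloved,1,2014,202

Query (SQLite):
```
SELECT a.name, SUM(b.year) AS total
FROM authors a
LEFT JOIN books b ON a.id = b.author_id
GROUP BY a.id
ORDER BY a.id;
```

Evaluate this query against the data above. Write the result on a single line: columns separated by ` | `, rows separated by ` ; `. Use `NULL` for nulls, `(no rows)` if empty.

Quinn | 12048 ; Gita | 7992 ; Bob | 4024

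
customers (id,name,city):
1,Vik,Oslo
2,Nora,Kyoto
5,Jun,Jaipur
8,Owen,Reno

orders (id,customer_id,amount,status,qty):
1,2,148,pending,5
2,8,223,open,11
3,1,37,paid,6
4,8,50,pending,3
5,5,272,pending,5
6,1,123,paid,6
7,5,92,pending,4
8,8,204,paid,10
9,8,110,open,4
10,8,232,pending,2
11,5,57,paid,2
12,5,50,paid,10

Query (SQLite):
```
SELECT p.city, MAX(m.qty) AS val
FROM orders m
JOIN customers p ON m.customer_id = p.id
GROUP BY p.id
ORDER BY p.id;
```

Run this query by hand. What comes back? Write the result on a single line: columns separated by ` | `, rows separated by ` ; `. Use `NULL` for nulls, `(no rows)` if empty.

Oslo | 6 ; Kyoto | 5 ; Jaipur | 10 ; Reno | 11

Join each orders row to its customers via customer_id.
Group joined rows by customers.id; compute MAX(m.qty) per group.
  1: ids {3, 6} → MAX(m.qty)=6
  2: ids {1} → MAX(m.qty)=5
  5: ids {5, 7, 11, 12} → MAX(m.qty)=10
  8: ids {2, 4, 8, 9, 10} → MAX(m.qty)=11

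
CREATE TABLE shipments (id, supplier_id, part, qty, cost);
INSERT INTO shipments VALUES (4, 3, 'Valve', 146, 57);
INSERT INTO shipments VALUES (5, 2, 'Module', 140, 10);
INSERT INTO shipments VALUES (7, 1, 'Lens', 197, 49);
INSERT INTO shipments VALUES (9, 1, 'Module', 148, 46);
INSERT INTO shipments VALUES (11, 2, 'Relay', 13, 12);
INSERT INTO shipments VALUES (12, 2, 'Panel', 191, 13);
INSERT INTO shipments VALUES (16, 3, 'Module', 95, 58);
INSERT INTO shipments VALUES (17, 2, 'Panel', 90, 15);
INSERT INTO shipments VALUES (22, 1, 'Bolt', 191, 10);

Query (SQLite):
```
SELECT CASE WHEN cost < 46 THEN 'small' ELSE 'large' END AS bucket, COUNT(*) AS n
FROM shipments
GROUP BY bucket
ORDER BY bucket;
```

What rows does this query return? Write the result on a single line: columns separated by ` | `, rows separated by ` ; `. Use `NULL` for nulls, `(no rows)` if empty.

large | 4 ; small | 5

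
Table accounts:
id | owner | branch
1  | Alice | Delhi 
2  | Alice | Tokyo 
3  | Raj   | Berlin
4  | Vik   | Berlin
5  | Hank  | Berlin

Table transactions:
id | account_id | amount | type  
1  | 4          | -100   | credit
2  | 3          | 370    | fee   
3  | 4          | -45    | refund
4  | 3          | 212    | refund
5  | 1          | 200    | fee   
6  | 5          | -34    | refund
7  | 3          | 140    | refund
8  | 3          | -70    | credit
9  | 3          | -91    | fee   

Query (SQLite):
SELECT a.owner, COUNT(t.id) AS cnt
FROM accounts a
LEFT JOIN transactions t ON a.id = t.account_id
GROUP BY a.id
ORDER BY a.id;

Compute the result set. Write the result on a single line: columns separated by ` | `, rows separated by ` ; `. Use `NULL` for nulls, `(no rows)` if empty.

LEFT JOIN keeps every accounts row; unmatched ones get NULL for transactions columns.
Group by accounts.id and compute COUNT(t.id). COUNT(col) of an all-NULL group is 0.
  1: ids {5} → COUNT(t.id)=1
  2: ids {—} → COUNT(t.id)=0
  3: ids {2, 4, 7, 8, 9} → COUNT(t.id)=5
  4: ids {1, 3} → COUNT(t.id)=2
  5: ids {6} → COUNT(t.id)=1

Alice | 1 ; Alice | 0 ; Raj | 5 ; Vik | 2 ; Hank | 1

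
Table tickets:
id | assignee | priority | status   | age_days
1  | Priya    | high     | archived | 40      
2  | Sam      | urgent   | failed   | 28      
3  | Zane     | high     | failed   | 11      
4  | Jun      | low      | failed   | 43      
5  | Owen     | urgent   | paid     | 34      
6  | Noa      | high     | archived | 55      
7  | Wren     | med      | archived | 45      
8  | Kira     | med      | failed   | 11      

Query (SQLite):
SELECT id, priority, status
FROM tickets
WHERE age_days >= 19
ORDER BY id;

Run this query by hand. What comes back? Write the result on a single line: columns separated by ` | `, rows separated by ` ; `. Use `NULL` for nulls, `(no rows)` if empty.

1 | high | archived ; 2 | urgent | failed ; 4 | low | failed ; 5 | urgent | paid ; 6 | high | archived ; 7 | med | archived

age_days >= 19: ids {1, 2, 4, 5, 6, 7}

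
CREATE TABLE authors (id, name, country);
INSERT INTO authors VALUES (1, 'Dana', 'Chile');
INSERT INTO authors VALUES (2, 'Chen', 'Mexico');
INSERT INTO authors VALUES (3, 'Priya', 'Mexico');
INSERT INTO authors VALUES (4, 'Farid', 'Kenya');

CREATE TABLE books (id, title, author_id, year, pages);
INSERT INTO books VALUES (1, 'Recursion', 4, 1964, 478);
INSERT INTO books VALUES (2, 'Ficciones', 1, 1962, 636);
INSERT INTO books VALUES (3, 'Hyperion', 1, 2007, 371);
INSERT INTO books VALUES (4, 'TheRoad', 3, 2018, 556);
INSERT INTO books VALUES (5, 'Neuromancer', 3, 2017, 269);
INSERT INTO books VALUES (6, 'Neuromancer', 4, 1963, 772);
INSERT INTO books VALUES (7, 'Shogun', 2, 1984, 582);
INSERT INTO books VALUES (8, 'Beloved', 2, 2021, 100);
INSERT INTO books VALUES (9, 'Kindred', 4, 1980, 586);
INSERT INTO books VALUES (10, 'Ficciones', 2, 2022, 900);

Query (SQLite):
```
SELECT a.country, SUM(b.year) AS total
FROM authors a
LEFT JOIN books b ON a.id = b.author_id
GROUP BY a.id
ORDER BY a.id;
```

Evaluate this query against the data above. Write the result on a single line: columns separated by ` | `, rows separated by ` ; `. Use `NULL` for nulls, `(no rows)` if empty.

LEFT JOIN keeps every authors row; unmatched ones get NULL for books columns.
Group by authors.id and compute SUM(b.year). SUM over an all-NULL group is NULL.
  1: ids {2, 3} → SUM(b.year)=3969
  2: ids {7, 8, 10} → SUM(b.year)=6027
  3: ids {4, 5} → SUM(b.year)=4035
  4: ids {1, 6, 9} → SUM(b.year)=5907

Chile | 3969 ; Mexico | 6027 ; Mexico | 4035 ; Kenya | 5907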